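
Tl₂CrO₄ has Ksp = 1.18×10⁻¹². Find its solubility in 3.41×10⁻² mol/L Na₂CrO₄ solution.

2.94×10⁻⁶ M

Tl₂CrO₄(s) ⇌ 2 Tl⁺(aq) + CrO₄²⁻(aq)
Let s be the solubility of Tl₂CrO₄ here. The common ion gives [CrO₄²⁻] ≈ 3.41×10⁻² mol/L, and [Tl⁺] = 2s.
Ksp = [Tl⁺]^2[CrO₄²⁻] = (2s)^2(3.41×10⁻²)
(2s)^2 = 1.18×10⁻¹² / (3.41×10⁻²) = 3.46×10⁻¹¹
s = 2.94×10⁻⁶ mol/L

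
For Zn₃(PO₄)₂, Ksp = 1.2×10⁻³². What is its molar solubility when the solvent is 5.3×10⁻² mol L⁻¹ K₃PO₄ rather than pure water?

5.4×10⁻¹¹ M

Zn₃(PO₄)₂(s) ⇌ 3 Zn²⁺(aq) + 2 PO₄³⁻(aq)
The solution already contains PO₄³⁻ at 5.3×10⁻² mol L⁻¹. Let s be the molar solubility of Zn₃(PO₄)₂.
[PO₄³⁻] ≈ 5.3×10⁻² mol L⁻¹ (common ion dominates); [Zn²⁺] = 3s.
Ksp = [Zn²⁺]^3[PO₄³⁻]^2 = (3s)^3(5.3×10⁻²)^2
(3s)^3 = 1.2×10⁻³² / (5.3×10⁻²)^2 = 4.3×10⁻³⁰
s = 5.4×10⁻¹¹ mol L⁻¹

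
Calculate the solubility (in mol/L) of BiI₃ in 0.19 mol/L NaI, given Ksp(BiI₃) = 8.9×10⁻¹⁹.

1.3×10⁻¹⁶ M

BiI₃(s) ⇌ Bi³⁺(aq) + 3 I⁻(aq)
With I⁻ already at 0.19 mol/L and s small, take [I⁻] ≈ 0.19 mol/L and [Bi³⁺] = s.
Ksp = [Bi³⁺][I⁻]^3 = s(0.19)^3
s = 8.9×10⁻¹⁹ / (0.19)^3 = 1.3×10⁻¹⁶
s = 1.3×10⁻¹⁶ mol/L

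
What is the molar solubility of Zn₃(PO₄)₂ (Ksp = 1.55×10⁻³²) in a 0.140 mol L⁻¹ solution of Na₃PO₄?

3.08×10⁻¹¹ M

Zn₃(PO₄)₂(s) ⇌ 3 Zn²⁺(aq) + 2 PO₄³⁻(aq)
With PO₄³⁻ already at 0.140 mol L⁻¹ and s small, take [PO₄³⁻] ≈ 0.140 mol L⁻¹ and [Zn²⁺] = 3s.
Ksp = [Zn²⁺]^3[PO₄³⁻]^2 = (3s)^3(0.140)^2
(3s)^3 = 1.55×10⁻³² / (0.140)^2 = 7.91×10⁻³¹
s = 3.08×10⁻¹¹ mol L⁻¹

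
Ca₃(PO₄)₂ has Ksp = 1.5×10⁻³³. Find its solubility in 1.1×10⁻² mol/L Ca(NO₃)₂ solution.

1.7×10⁻¹⁴ M

Ca₃(PO₄)₂(s) ⇌ 3 Ca²⁺(aq) + 2 PO₄³⁻(aq)
The solution already contains Ca²⁺ at 1.1×10⁻² mol/L. Let s be the molar solubility of Ca₃(PO₄)₂.
[Ca²⁺] ≈ 1.1×10⁻² mol/L (common ion dominates); [PO₄³⁻] = 2s.
Ksp = [Ca²⁺]^3[PO₄³⁻]^2 = (1.1×10⁻²)^3(2s)^2
(2s)^2 = 1.5×10⁻³³ / (1.1×10⁻²)^3 = 1.1×10⁻²⁷
s = 1.7×10⁻¹⁴ mol/L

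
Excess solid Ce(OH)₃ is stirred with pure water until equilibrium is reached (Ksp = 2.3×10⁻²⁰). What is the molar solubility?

Ce(OH)₃(s) ⇌ Ce³⁺(aq) + 3 OH⁻(aq)
Let s be the molar solubility. Then [Ce³⁺] = s and [OH⁻] = 3s.
Ksp = [Ce³⁺][OH⁻]^3 = s · (3s)^3 = 27s^4
27s^4 = 2.3×10⁻²⁰  ⇒  s^4 = 8.5×10⁻²²
s = (8.5×10⁻²²)^(1/4) = 5.4×10⁻⁶ mol L⁻¹

5.4×10⁻⁶ M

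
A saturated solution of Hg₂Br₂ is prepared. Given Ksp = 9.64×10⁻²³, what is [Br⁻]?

5.78×10⁻⁸ M

Hg₂Br₂(s) ⇌ Hg₂²⁺(aq) + 2 Br⁻(aq)
Call the molar solubility s, so that [Hg₂²⁺] = s and [Br⁻] = 2s.
Ksp = [Hg₂²⁺][Br⁻]^2 = s · (2s)^2 = 4s^3 = 9.64×10⁻²³
s = 2.89×10⁻⁸ M
[Br⁻] = 2s = 5.78×10⁻⁸ M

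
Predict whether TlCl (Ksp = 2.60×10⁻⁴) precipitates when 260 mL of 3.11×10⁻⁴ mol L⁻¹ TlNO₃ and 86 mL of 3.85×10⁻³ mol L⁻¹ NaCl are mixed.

After mixing, V = 260 mL + 86 mL = 346 mL.
[Tl⁺] = (3.11×10⁻⁴)(260)/346 = 2.34×10⁻⁴ mol L⁻¹
[Cl⁻] = (3.85×10⁻³)(86)/346 = 9.57×10⁻⁴ mol L⁻¹
Q = [Tl⁺][Cl⁻] = 2.24×10⁻⁷
Since Q (2.24×10⁻⁷) is less than Ksp (2.60×10⁻⁴), no TlCl precipitates.

No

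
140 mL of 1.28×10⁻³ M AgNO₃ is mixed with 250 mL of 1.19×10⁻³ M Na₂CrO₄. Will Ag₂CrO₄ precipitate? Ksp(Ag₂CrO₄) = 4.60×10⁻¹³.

Yes

Total volume after mixing = 140 + 250 = 390 mL.
[Ag⁺] = (1.28×10⁻³)(140)/390 = 4.59×10⁻⁴ M
[CrO₄²⁻] = (1.19×10⁻³)(250)/390 = 7.63×10⁻⁴ M
Q = [Ag⁺]^2[CrO₄²⁻] = 1.61×10⁻¹⁰
Q = 1.61×10⁻¹⁰ > Ksp = 4.60×10⁻¹³, so the solution is supersaturated and Ag₂CrO₄ precipitates.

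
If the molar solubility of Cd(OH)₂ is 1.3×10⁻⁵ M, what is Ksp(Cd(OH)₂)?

Cd(OH)₂(s) ⇌ Cd²⁺(aq) + 2 OH⁻(aq)
Call the molar solubility s, so that [Cd²⁺] = s and [OH⁻] = 2s.
Ksp = [Cd²⁺][OH⁻]^2 = s · (2s)^2 = 4s^3
Ksp = 4 × (1.3×10⁻⁵)^3 = 8.8×10⁻¹⁵

Ksp = 8.8×10⁻¹⁵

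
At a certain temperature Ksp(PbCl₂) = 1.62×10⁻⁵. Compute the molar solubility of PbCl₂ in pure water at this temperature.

PbCl₂(s) ⇌ Pb²⁺(aq) + 2 Cl⁻(aq)
Let s be the molar solubility. Then [Pb²⁺] = s and [Cl⁻] = 2s.
Ksp = [Pb²⁺][Cl⁻]^2 = s · (2s)^2 = 4s^3
4s^3 = 1.62×10⁻⁵  ⇒  s^3 = 4.05×10⁻⁶
s = 1.59×10⁻² mol L⁻¹

1.59×10⁻² M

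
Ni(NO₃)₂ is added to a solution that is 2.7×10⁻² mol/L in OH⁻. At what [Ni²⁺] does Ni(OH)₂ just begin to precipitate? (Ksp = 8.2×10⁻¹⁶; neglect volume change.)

The threshold for precipitation is Q = Ksp.
Ni(OH)₂(s) ⇌ Ni²⁺(aq) + 2 OH⁻(aq)
Ksp = [Ni²⁺][OH⁻]^2 = [Ni²⁺](2.7×10⁻²)^2
[Ni²⁺] = 8.2×10⁻¹⁶ / (2.7×10⁻²)^2 = 1.1×10⁻¹²
[Ni²⁺] = 1.1×10⁻¹² mol/L

1.1×10⁻¹² M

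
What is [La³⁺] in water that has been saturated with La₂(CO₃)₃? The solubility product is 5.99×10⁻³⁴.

La₂(CO₃)₃(s) ⇌ 2 La³⁺(aq) + 3 CO₃²⁻(aq)
Let s be the molar solubility. Then [La³⁺] = 2s and [CO₃²⁻] = 3s.
Ksp = [La³⁺]^2[CO₃²⁻]^3 = (2s)^2 · (3s)^3 = 108s^5 = 5.99×10⁻³⁴
s = 8.89×10⁻⁸ M
[La³⁺] = 2s = 1.78×10⁻⁷ M

1.78×10⁻⁷ M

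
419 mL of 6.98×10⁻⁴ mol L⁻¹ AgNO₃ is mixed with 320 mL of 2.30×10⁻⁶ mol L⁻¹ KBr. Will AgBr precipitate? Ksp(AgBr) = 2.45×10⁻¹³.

The combined volume is 739 mL.
[Ag⁺] = (6.98×10⁻⁴)(419)/739 = 3.96×10⁻⁴ mol L⁻¹
[Br⁻] = (2.30×10⁻⁶)(320)/739 = 9.96×10⁻⁷ mol L⁻¹
Q = [Ag⁺][Br⁻] = 3.94×10⁻¹⁰
Q = 3.94×10⁻¹⁰ > Ksp = 2.45×10⁻¹³, so the solution is supersaturated and AgBr precipitates.

Yes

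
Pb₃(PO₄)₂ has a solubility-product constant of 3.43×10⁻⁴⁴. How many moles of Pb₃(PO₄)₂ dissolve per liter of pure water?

7.95×10⁻¹⁰ M

Pb₃(PO₄)₂(s) ⇌ 3 Pb²⁺(aq) + 2 PO₄³⁻(aq)
With molar solubility s: [Pb²⁺] = 3s, [PO₄³⁻] = 2s.
Ksp = [Pb²⁺]^3[PO₄³⁻]^2 = (3s)^3 · (2s)^2 = 108s^5
108s^5 = 3.43×10⁻⁴⁴  ⇒  s^5 = 3.18×10⁻⁴⁶
s = (3.18×10⁻⁴⁶)^(1/5) = 7.95×10⁻¹⁰ M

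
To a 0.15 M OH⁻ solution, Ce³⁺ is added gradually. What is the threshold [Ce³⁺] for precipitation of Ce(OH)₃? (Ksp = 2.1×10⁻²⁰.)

6.2×10⁻¹⁸ M

Each salt precipitates once Q = Ksp for that salt.
Ce(OH)₃(s) ⇌ Ce³⁺(aq) + 3 OH⁻(aq)
Ksp = [Ce³⁺][OH⁻]^3 = [Ce³⁺](0.15)^3
[Ce³⁺] = 2.1×10⁻²⁰ / (0.15)^3 = 6.2×10⁻¹⁸
[Ce³⁺] = 6.2×10⁻¹⁸ M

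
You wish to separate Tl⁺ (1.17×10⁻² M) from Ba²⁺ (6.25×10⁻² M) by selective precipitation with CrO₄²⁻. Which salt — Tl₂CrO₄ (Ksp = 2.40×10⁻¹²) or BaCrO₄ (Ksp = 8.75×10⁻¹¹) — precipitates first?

BaCrO₄

A salt starts to precipitate once the ion product Q reaches its Ksp.
For Tl₂CrO₄: [CrO₄²⁻] = (Ksp/[Tl⁺]^2) = 1.75×10⁻⁸ M
For BaCrO₄: [CrO₄²⁻] = (Ksp/[Ba²⁺]) = 1.40×10⁻⁹ M
BaCrO₄ requires the lower [CrO₄²⁻], so it precipitates first.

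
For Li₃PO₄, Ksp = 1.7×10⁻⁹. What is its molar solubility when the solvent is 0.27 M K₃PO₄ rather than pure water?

6.2×10⁻⁴ M

Li₃PO₄(s) ⇌ 3 Li⁺(aq) + PO₄³⁻(aq)
PO₄³⁻ is already present at 0.27 M. If s mol/L of Li₃PO₄ dissolves, [Li⁺] = 3s while [PO₄³⁻] ≈ 0.27 M.
Ksp = [Li⁺]^3[PO₄³⁻] = (3s)^3(0.27)
(3s)^3 = 1.7×10⁻⁹ / (0.27) = 6.3×10⁻⁹
s = 6.2×10⁻⁴ M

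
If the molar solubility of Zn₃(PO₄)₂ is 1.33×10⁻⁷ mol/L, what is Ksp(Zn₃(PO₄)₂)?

Zn₃(PO₄)₂(s) ⇌ 3 Zn²⁺(aq) + 2 PO₄³⁻(aq)
Let s be the molar solubility. Then [Zn²⁺] = 3s and [PO₄³⁻] = 2s.
Ksp = [Zn²⁺]^3[PO₄³⁻]^2 = (3s)^3 · (2s)^2 = 108s^5
Ksp = 108 × (1.33×10⁻⁷)^5 = 4.49×10⁻³³

Ksp = 4.49×10⁻³³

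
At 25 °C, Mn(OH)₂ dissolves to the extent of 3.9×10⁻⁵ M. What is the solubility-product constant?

Ksp = 2.4×10⁻¹³

Mn(OH)₂(s) ⇌ Mn²⁺(aq) + 2 OH⁻(aq)
Call the molar solubility s, so that [Mn²⁺] = s and [OH⁻] = 2s.
Ksp = [Mn²⁺][OH⁻]^2 = s · (2s)^2 = 4s^3
Ksp = 4 × (3.9×10⁻⁵)^3 = 2.4×10⁻¹³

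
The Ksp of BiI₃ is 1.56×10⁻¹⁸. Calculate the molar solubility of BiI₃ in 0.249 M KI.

BiI₃(s) ⇌ Bi³⁺(aq) + 3 I⁻(aq)
Let s be the solubility of BiI₃ here. The common ion gives [I⁻] ≈ 0.249 M, and [Bi³⁺] = s.
Ksp = [Bi³⁺][I⁻]^3 = s(0.249)^3
s = 1.56×10⁻¹⁸ / (0.249)^3 = 1.01×10⁻¹⁶
s = 1.01×10⁻¹⁶ M

1.01×10⁻¹⁶ M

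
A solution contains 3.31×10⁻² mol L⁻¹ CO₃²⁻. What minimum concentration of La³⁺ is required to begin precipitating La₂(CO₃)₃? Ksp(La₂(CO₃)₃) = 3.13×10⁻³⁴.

2.94×10⁻¹⁵ M

Precipitation of each salt begins when its ion product equals Ksp.
La₂(CO₃)₃(s) ⇌ 2 La³⁺(aq) + 3 CO₃²⁻(aq)
Ksp = [La³⁺]^2[CO₃²⁻]^3 = [La³⁺]^2(3.31×10⁻²)^3
[La³⁺]^2 = 3.13×10⁻³⁴ / (3.31×10⁻²)^3 = 8.63×10⁻³⁰
[La³⁺] = 2.94×10⁻¹⁵ mol L⁻¹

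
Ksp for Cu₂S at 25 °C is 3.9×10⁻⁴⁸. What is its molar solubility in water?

9.9×10⁻¹⁷ M

Cu₂S(s) ⇌ 2 Cu⁺(aq) + S²⁻(aq)
If s mol/L of Cu₂S dissolves, [Cu⁺] = 2s and [S²⁻] = s.
Ksp = [Cu⁺]^2[S²⁻] = (2s)^2 · s = 4s^3
4s^3 = 3.9×10⁻⁴⁸  ⇒  s^3 = 9.8×10⁻⁴⁹
Taking the 3rd root, s = 9.9×10⁻¹⁷ mol/L.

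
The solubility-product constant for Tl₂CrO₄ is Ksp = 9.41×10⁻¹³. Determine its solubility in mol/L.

6.17×10⁻⁵ M

Tl₂CrO₄(s) ⇌ 2 Tl⁺(aq) + CrO₄²⁻(aq)
Let s be the molar solubility. Then [Tl⁺] = 2s and [CrO₄²⁻] = s.
Ksp = [Tl⁺]^2[CrO₄²⁻] = (2s)^2 · s = 4s^3
4s^3 = 9.41×10⁻¹³  ⇒  s^3 = 2.35×10⁻¹³
s = 6.17×10⁻⁵ mol/L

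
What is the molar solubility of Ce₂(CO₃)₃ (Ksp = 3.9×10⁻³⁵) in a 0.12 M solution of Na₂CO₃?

7.5×10⁻¹⁷ M

Ce₂(CO₃)₃(s) ⇌ 2 Ce³⁺(aq) + 3 CO₃²⁻(aq)
Let s be the solubility of Ce₂(CO₃)₃ here. The common ion gives [CO₃²⁻] ≈ 0.12 M, and [Ce³⁺] = 2s.
Ksp = [Ce³⁺]^2[CO₃²⁻]^3 = (2s)^2(0.12)^3
(2s)^2 = 3.9×10⁻³⁵ / (0.12)^3 = 2.3×10⁻³²
s = 7.5×10⁻¹⁷ M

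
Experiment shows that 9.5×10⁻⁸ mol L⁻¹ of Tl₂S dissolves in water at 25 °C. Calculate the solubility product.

Tl₂S(s) ⇌ 2 Tl⁺(aq) + S²⁻(aq)
With molar solubility s: [Tl⁺] = 2s, [S²⁻] = s.
Ksp = [Tl⁺]^2[S²⁻] = (2s)^2 · s = 4s^3
Ksp = 4 × (9.5×10⁻⁸)^3 = 3.4×10⁻²¹

Ksp = 3.4×10⁻²¹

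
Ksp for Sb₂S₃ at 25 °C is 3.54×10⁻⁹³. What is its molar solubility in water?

1.27×10⁻¹⁹ M

Sb₂S₃(s) ⇌ 2 Sb³⁺(aq) + 3 S²⁻(aq)
If s mol/L of Sb₂S₃ dissolves, [Sb³⁺] = 2s and [S²⁻] = 3s.
Ksp = [Sb³⁺]^2[S²⁻]^3 = (2s)^2 · (3s)^3 = 108s^5
108s^5 = 3.54×10⁻⁹³  ⇒  s^5 = 3.28×10⁻⁹⁵
Taking the 5th root, s = 1.27×10⁻¹⁹ mol L⁻¹.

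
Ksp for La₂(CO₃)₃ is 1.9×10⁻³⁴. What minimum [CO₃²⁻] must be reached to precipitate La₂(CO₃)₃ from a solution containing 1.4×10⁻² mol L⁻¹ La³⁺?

Precipitation of each salt begins when its ion product equals Ksp.
La₂(CO₃)₃(s) ⇌ 2 La³⁺(aq) + 3 CO₃²⁻(aq)
Ksp = [La³⁺]^2[CO₃²⁻]^3 = [CO₃²⁻]^3(1.4×10⁻²)^2
[CO₃²⁻]^3 = 1.9×10⁻³⁴ / (1.4×10⁻²)^2 = 9.7×10⁻³¹
[CO₃²⁻] = 9.9×10⁻¹¹ mol L⁻¹

9.9×10⁻¹¹ M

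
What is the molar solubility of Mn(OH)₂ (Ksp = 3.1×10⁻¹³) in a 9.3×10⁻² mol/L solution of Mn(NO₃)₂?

9.1×10⁻⁷ M

Mn(OH)₂(s) ⇌ Mn²⁺(aq) + 2 OH⁻(aq)
Mn²⁺ is already present at 9.3×10⁻² mol/L. If s mol/L of Mn(OH)₂ dissolves, [OH⁻] = 2s while [Mn²⁺] ≈ 9.3×10⁻² mol/L.
Ksp = [Mn²⁺][OH⁻]^2 = (9.3×10⁻²)(2s)^2
(2s)^2 = 3.1×10⁻¹³ / (9.3×10⁻²) = 3.3×10⁻¹²
s = 9.1×10⁻⁷ mol/L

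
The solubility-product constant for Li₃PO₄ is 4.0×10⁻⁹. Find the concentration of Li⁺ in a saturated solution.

1.0×10⁻² M

Li₃PO₄(s) ⇌ 3 Li⁺(aq) + PO₄³⁻(aq)
For each mole of Li₃PO₄ that dissolves per liter, [Li⁺] = 3s and [PO₄³⁻] = s; let s denote this solubility.
Ksp = [Li⁺]^3[PO₄³⁻] = (3s)^3 · s = 27s^4 = 4.0×10⁻⁹
s = 3.5×10⁻³ mol L⁻¹
[Li⁺] = 3s = 1.0×10⁻² mol L⁻¹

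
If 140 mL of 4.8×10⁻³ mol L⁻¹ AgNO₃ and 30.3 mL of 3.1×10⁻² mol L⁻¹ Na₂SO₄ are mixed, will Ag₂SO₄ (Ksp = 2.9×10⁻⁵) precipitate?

No

After mixing, V = 140 mL + 30.3 mL = 170.3 mL.
[Ag⁺] = (4.8×10⁻³)(140)/170.3 = 3.9×10⁻³ mol L⁻¹
[SO₄²⁻] = (3.1×10⁻²)(30.3)/170.3 = 5.5×10⁻³ mol L⁻¹
Q = [Ag⁺]^2[SO₄²⁻] = 8.6×10⁻⁸
Q = 8.6×10⁻⁸ < Ksp = 2.9×10⁻⁵, so the solution is unsaturated and no precipitate forms.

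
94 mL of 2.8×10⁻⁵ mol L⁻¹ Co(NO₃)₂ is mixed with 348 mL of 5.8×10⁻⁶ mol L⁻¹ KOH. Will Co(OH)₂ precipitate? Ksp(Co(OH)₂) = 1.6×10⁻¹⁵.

No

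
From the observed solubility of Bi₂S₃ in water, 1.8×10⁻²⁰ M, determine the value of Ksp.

Ksp = 2.0×10⁻⁹⁷

Bi₂S₃(s) ⇌ 2 Bi³⁺(aq) + 3 S²⁻(aq)
Call the molar solubility s, so that [Bi³⁺] = 2s and [S²⁻] = 3s.
Ksp = [Bi³⁺]^2[S²⁻]^3 = (2s)^2 · (3s)^3 = 108s^5
Ksp = 108 × (1.8×10⁻²⁰)^5 = 2.0×10⁻⁹⁷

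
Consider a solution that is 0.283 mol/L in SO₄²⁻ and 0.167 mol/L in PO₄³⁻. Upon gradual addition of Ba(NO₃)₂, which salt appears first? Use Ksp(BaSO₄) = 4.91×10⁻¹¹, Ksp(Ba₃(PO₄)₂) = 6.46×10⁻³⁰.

BaSO₄

Precipitation begins when Q = Ksp.
For BaSO₄: [Ba²⁺] = (Ksp/[SO₄²⁻]) = 1.73×10⁻¹⁰ mol/L
For Ba₃(PO₄)₂: [Ba²⁺] = (Ksp/[PO₄³⁻]^2)^(1/3) = 6.14×10⁻¹⁰ mol/L
BaSO₄ requires the lower [Ba²⁺], so it precipitates first.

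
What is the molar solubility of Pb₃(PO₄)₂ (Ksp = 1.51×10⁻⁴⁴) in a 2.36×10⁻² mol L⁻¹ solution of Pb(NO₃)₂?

Pb₃(PO₄)₂(s) ⇌ 3 Pb²⁺(aq) + 2 PO₄³⁻(aq)
Pb²⁺ is already present at 2.36×10⁻² mol L⁻¹. If s mol/L of Pb₃(PO₄)₂ dissolves, [PO₄³⁻] = 2s while [Pb²⁺] ≈ 2.36×10⁻² mol L⁻¹.
Ksp = [Pb²⁺]^3[PO₄³⁻]^2 = (2.36×10⁻²)^3(2s)^2
(2s)^2 = 1.51×10⁻⁴⁴ / (2.36×10⁻²)^3 = 1.15×10⁻³⁹
s = 1.69×10⁻²⁰ mol L⁻¹

1.69×10⁻²⁰ M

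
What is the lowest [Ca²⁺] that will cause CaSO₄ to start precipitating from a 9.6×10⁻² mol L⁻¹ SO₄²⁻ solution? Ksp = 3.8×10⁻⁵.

The threshold for precipitation is Q = Ksp.
CaSO₄(s) ⇌ Ca²⁺(aq) + SO₄²⁻(aq)
Ksp = [Ca²⁺][SO₄²⁻] = [Ca²⁺](9.6×10⁻²)
[Ca²⁺] = 3.8×10⁻⁵ / (9.6×10⁻²) = 4.0×10⁻⁴
[Ca²⁺] = 4.0×10⁻⁴ mol L⁻¹

4.0×10⁻⁴ M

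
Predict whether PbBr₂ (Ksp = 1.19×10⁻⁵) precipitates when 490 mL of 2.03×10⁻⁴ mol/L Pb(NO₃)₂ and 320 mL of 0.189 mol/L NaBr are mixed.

No

After mixing, V = 490 mL + 320 mL = 810 mL.
[Pb²⁺] = (2.03×10⁻⁴)(490)/810 = 1.23×10⁻⁴ mol/L
[Br⁻] = (0.189)(320)/810 = 7.47×10⁻² mol/L
Q = [Pb²⁺][Br⁻]^2 = 6.85×10⁻⁷
Since Q (6.85×10⁻⁷) is less than Ksp (1.19×10⁻⁵), no PbBr₂ precipitates.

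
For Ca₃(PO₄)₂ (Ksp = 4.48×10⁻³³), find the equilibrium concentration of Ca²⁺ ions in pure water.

3.99×10⁻⁷ M

Ca₃(PO₄)₂(s) ⇌ 3 Ca²⁺(aq) + 2 PO₄³⁻(aq)
Let s be the molar solubility. Then [Ca²⁺] = 3s and [PO₄³⁻] = 2s.
Ksp = [Ca²⁺]^3[PO₄³⁻]^2 = (3s)^3 · (2s)^2 = 108s^5 = 4.48×10⁻³³
s = 1.33×10⁻⁷ mol/L
[Ca²⁺] = 3s = 3.99×10⁻⁷ mol/L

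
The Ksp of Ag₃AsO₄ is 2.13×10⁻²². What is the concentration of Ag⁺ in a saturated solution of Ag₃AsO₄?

Ag₃AsO₄(s) ⇌ 3 Ag⁺(aq) + AsO₄³⁻(aq)
With molar solubility s: [Ag⁺] = 3s, [AsO₄³⁻] = s.
Ksp = [Ag⁺]^3[AsO₄³⁻] = (3s)^3 · s = 27s^4 = 2.13×10⁻²²
s = 1.68×10⁻⁶ mol L⁻¹
[Ag⁺] = 3s = 5.03×10⁻⁶ mol L⁻¹

5.03×10⁻⁶ M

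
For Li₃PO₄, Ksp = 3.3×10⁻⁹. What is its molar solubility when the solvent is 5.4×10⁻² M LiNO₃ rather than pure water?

Li₃PO₄(s) ⇌ 3 Li⁺(aq) + PO₄³⁻(aq)
With Li⁺ already at 5.4×10⁻² M and s small, take [Li⁺] ≈ 5.4×10⁻² M and [PO₄³⁻] = s.
Ksp = [Li⁺]^3[PO₄³⁻] = (5.4×10⁻²)^3s
s = 3.3×10⁻⁹ / (5.4×10⁻²)^3 = 2.1×10⁻⁵
s = 2.1×10⁻⁵ M

2.1×10⁻⁵ M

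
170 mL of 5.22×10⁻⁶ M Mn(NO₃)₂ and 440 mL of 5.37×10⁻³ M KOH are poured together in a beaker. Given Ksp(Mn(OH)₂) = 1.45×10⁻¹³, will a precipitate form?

After mixing, V = 170 mL + 440 mL = 610 mL.
[Mn²⁺] = (5.22×10⁻⁶)(170)/610 = 1.45×10⁻⁶ M
[OH⁻] = (5.37×10⁻³)(440)/610 = 3.87×10⁻³ M
Q = [Mn²⁺][OH⁻]^2 = 2.18×10⁻¹¹
Since Q (2.18×10⁻¹¹) exceeds Ksp (1.45×10⁻¹³), Mn(OH)₂ will precipitate.

Yes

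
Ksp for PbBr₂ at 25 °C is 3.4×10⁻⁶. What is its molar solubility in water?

PbBr₂(s) ⇌ Pb²⁺(aq) + 2 Br⁻(aq)
If s mol/L of PbBr₂ dissolves, [Pb²⁺] = s and [Br⁻] = 2s.
Ksp = [Pb²⁺][Br⁻]^2 = s · (2s)^2 = 4s^3
4s^3 = 3.4×10⁻⁶  ⇒  s^3 = 8.5×10⁻⁷
s = (8.5×10⁻⁷)^(1/3) = 9.5×10⁻³ M

9.5×10⁻³ M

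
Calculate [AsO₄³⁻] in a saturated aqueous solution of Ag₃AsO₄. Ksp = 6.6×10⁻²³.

1.3×10⁻⁶ M

Ag₃AsO₄(s) ⇌ 3 Ag⁺(aq) + AsO₄³⁻(aq)
Call the molar solubility s, so that [Ag⁺] = 3s and [AsO₄³⁻] = s.
Ksp = [Ag⁺]^3[AsO₄³⁻] = (3s)^3 · s = 27s^4 = 6.6×10⁻²³
s = 1.3×10⁻⁶ mol L⁻¹
[AsO₄³⁻] = s = 1.3×10⁻⁶ mol L⁻¹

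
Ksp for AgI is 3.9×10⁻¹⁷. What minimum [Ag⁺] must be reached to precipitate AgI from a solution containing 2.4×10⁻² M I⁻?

1.6×10⁻¹⁵ M

The threshold for precipitation is Q = Ksp.
AgI(s) ⇌ Ag⁺(aq) + I⁻(aq)
Ksp = [Ag⁺][I⁻] = [Ag⁺](2.4×10⁻²)
[Ag⁺] = 3.9×10⁻¹⁷ / (2.4×10⁻²) = 1.6×10⁻¹⁵
[Ag⁺] = 1.6×10⁻¹⁵ M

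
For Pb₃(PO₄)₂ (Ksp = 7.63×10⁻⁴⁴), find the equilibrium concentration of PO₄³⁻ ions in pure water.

Pb₃(PO₄)₂(s) ⇌ 3 Pb²⁺(aq) + 2 PO₄³⁻(aq)
If s mol/L of Pb₃(PO₄)₂ dissolves, [Pb²⁺] = 3s and [PO₄³⁻] = 2s.
Ksp = [Pb²⁺]^3[PO₄³⁻]^2 = (3s)^3 · (2s)^2 = 108s^5 = 7.63×10⁻⁴⁴
s = 9.33×10⁻¹⁰ M
[PO₄³⁻] = 2s = 1.87×10⁻⁹ M

1.87×10⁻⁹ M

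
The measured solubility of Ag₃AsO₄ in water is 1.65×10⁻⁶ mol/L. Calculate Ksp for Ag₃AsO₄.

Ksp = 2.00×10⁻²²

Ag₃AsO₄(s) ⇌ 3 Ag⁺(aq) + AsO₄³⁻(aq)
For each mole of Ag₃AsO₄ that dissolves per liter, [Ag⁺] = 3s and [AsO₄³⁻] = s; let s denote this solubility.
Ksp = [Ag⁺]^3[AsO₄³⁻] = (3s)^3 · s = 27s^4
Ksp = 27 × (1.65×10⁻⁶)^4 = 2.00×10⁻²²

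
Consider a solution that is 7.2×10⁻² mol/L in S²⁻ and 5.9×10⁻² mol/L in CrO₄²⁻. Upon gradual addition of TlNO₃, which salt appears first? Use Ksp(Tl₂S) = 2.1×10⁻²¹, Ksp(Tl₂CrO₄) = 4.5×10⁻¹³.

Precipitation of each salt begins when its ion product equals Ksp.
For Tl₂S: [Tl⁺] = (Ksp/[S²⁻])^(1/2) = 1.7×10⁻¹⁰ mol/L
For Tl₂CrO₄: [Tl⁺] = (Ksp/[CrO₄²⁻])^(1/2) = 2.8×10⁻⁶ mol/L
Since Tl₂S needs less Tl⁺ to reach saturation, it precipitates first.

Tl₂S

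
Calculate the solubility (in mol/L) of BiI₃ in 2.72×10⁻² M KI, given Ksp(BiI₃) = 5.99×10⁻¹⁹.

2.98×10⁻¹⁴ M

BiI₃(s) ⇌ Bi³⁺(aq) + 3 I⁻(aq)
Let s be the solubility of BiI₃ here. The common ion gives [I⁻] ≈ 2.72×10⁻² M, and [Bi³⁺] = s.
Ksp = [Bi³⁺][I⁻]^3 = s(2.72×10⁻²)^3
s = 5.99×10⁻¹⁹ / (2.72×10⁻²)^3 = 2.98×10⁻¹⁴
s = 2.98×10⁻¹⁴ M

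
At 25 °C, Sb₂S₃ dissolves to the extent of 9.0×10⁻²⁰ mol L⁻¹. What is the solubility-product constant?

Ksp = 6.4×10⁻⁹⁴

Sb₂S₃(s) ⇌ 2 Sb³⁺(aq) + 3 S²⁻(aq)
If s mol/L of Sb₂S₃ dissolves, [Sb³⁺] = 2s and [S²⁻] = 3s.
Ksp = [Sb³⁺]^2[S²⁻]^3 = (2s)^2 · (3s)^3 = 108s^5
Ksp = 108 × (9.0×10⁻²⁰)^5 = 6.4×10⁻⁹⁴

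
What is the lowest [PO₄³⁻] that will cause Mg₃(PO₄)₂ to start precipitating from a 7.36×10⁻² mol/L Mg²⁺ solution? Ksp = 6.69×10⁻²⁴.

1.30×10⁻¹⁰ M

A salt starts to precipitate once the ion product Q reaches its Ksp.
Mg₃(PO₄)₂(s) ⇌ 3 Mg²⁺(aq) + 2 PO₄³⁻(aq)
Ksp = [Mg²⁺]^3[PO₄³⁻]^2 = [PO₄³⁻]^2(7.36×10⁻²)^3
[PO₄³⁻]^2 = 6.69×10⁻²⁴ / (7.36×10⁻²)^3 = 1.68×10⁻²⁰
[PO₄³⁻] = 1.30×10⁻¹⁰ mol/L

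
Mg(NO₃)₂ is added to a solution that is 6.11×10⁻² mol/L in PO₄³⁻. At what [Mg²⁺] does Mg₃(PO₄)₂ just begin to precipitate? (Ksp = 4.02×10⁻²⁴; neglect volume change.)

Precipitation of each salt begins when its ion product equals Ksp.
Mg₃(PO₄)₂(s) ⇌ 3 Mg²⁺(aq) + 2 PO₄³⁻(aq)
Ksp = [Mg²⁺]^3[PO₄³⁻]^2 = [Mg²⁺]^3(6.11×10⁻²)^2
[Mg²⁺]^3 = 4.02×10⁻²⁴ / (6.11×10⁻²)^2 = 1.08×10⁻²¹
[Mg²⁺] = 1.02×10⁻⁷ mol/L

1.02×10⁻⁷ M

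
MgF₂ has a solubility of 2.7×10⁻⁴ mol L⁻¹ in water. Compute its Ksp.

Ksp = 7.9×10⁻¹¹

MgF₂(s) ⇌ Mg²⁺(aq) + 2 F⁻(aq)
With molar solubility s: [Mg²⁺] = s, [F⁻] = 2s.
Ksp = [Mg²⁺][F⁻]^2 = s · (2s)^2 = 4s^3
Ksp = 4 × (2.7×10⁻⁴)^3 = 7.9×10⁻¹¹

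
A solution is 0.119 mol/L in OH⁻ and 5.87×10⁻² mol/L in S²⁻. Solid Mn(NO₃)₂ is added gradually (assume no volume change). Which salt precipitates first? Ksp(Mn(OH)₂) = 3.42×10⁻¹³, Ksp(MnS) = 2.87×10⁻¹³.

MnS

Precipitation begins when Q = Ksp.
For Mn(OH)₂: [Mn²⁺] = (Ksp/[OH⁻]^2) = 2.42×10⁻¹¹ mol/L
For MnS: [Mn²⁺] = (Ksp/[S²⁻]) = 4.89×10⁻¹² mol/L
The smaller threshold [Mn²⁺] is reached first, so MnS precipitates first.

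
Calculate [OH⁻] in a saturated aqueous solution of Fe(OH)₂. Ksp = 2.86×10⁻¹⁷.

3.85×10⁻⁶ M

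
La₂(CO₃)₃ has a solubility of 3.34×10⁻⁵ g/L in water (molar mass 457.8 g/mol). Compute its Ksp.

Ksp = 2.23×10⁻³⁴

Molar solubility s = (3.34×10⁻⁵ g/L) / (457.8 g/mol) = 7.2958×10⁻⁸ mol/L
La₂(CO₃)₃(s) ⇌ 2 La³⁺(aq) + 3 CO₃²⁻(aq)
With molar solubility s: [La³⁺] = 2s, [CO₃²⁻] = 3s.
Ksp = [La³⁺]^2[CO₃²⁻]^3 = (2s)^2 · (3s)^3 = 108s^5
Ksp = 108 × (7.2958×10⁻⁸)^5 = 2.23×10⁻³⁴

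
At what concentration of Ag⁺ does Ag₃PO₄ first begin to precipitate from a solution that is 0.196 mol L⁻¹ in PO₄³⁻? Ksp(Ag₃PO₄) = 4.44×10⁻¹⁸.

2.83×10⁻⁶ M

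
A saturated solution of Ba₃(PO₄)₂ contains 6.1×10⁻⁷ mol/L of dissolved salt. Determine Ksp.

Ba₃(PO₄)₂(s) ⇌ 3 Ba²⁺(aq) + 2 PO₄³⁻(aq)
For each mole of Ba₃(PO₄)₂ that dissolves per liter, [Ba²⁺] = 3s and [PO₄³⁻] = 2s; let s denote this solubility.
Ksp = [Ba²⁺]^3[PO₄³⁻]^2 = (3s)^3 · (2s)^2 = 108s^5
Ksp = 108 × (6.1×10⁻⁷)^5 = 9.1×10⁻³⁰

Ksp = 9.1×10⁻³⁰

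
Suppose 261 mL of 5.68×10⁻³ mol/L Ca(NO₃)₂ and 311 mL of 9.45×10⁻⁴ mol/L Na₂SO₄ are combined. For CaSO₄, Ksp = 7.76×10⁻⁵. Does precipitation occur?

Total volume after mixing = 261 + 311 = 572 mL.
[Ca²⁺] = (5.68×10⁻³)(261)/572 = 2.59×10⁻³ mol/L
[SO₄²⁻] = (9.45×10⁻⁴)(311)/572 = 5.14×10⁻⁴ mol/L
Q = [Ca²⁺][SO₄²⁻] = 1.33×10⁻⁶
Q = 1.33×10⁻⁶ < Ksp = 7.76×10⁻⁵, so the solution is unsaturated and no precipitate forms.

No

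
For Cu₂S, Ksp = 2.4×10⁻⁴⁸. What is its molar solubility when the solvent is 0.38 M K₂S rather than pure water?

Cu₂S(s) ⇌ 2 Cu⁺(aq) + S²⁻(aq)
S²⁻ is already present at 0.38 M. If s mol/L of Cu₂S dissolves, [Cu⁺] = 2s while [S²⁻] ≈ 0.38 M.
Ksp = [Cu⁺]^2[S²⁻] = (2s)^2(0.38)
(2s)^2 = 2.4×10⁻⁴⁸ / (0.38) = 6.3×10⁻⁴⁸
s = 1.3×10⁻²⁴ M

1.3×10⁻²⁴ M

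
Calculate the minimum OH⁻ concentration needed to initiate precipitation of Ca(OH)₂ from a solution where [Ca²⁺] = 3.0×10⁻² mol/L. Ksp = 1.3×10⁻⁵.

2.1×10⁻² M

The threshold for precipitation is Q = Ksp.
Ca(OH)₂(s) ⇌ Ca²⁺(aq) + 2 OH⁻(aq)
Ksp = [Ca²⁺][OH⁻]^2 = [OH⁻]^2(3.0×10⁻²)
[OH⁻]^2 = 1.3×10⁻⁵ / (3.0×10⁻²) = 4.3×10⁻⁴
[OH⁻] = 2.1×10⁻² mol/L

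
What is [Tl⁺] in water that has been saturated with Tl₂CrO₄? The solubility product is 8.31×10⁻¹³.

1.18×10⁻⁴ M

Tl₂CrO₄(s) ⇌ 2 Tl⁺(aq) + CrO₄²⁻(aq)
Let s be the molar solubility. Then [Tl⁺] = 2s and [CrO₄²⁻] = s.
Ksp = [Tl⁺]^2[CrO₄²⁻] = (2s)^2 · s = 4s^3 = 8.31×10⁻¹³
s = 5.92×10⁻⁵ M
[Tl⁺] = 2s = 1.18×10⁻⁴ M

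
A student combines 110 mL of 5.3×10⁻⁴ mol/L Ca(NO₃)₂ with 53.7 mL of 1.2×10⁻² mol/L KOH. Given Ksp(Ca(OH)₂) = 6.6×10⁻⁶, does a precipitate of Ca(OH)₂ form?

No

The combined volume is 163.7 mL.
[Ca²⁺] = (5.3×10⁻⁴)(110)/163.7 = 3.6×10⁻⁴ mol/L
[OH⁻] = (1.2×10⁻²)(53.7)/163.7 = 3.9×10⁻³ mol/L
Q = [Ca²⁺][OH⁻]^2 = 5.5×10⁻⁹
Q < Ksp (5.5×10⁻⁹ vs 6.6×10⁻⁶); the solution remains unsaturated and no precipitate forms.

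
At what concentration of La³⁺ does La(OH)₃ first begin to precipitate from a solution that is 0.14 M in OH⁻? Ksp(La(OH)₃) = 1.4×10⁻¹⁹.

Each salt precipitates once Q = Ksp for that salt.
La(OH)₃(s) ⇌ La³⁺(aq) + 3 OH⁻(aq)
Ksp = [La³⁺][OH⁻]^3 = [La³⁺](0.14)^3
[La³⁺] = 1.4×10⁻¹⁹ / (0.14)^3 = 5.1×10⁻¹⁷
[La³⁺] = 5.1×10⁻¹⁷ M

5.1×10⁻¹⁷ M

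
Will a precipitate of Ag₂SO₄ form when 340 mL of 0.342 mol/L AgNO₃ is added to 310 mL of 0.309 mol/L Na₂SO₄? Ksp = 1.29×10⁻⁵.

Yes

After mixing, V = 340 mL + 310 mL = 650 mL.
[Ag⁺] = (0.342)(340)/650 = 0.179 mol/L
[SO₄²⁻] = (0.309)(310)/650 = 0.147 mol/L
Q = [Ag⁺]^2[SO₄²⁻] = 4.72×10⁻³
Because Q > Ksp (4.72×10⁻³ vs 1.29×10⁻⁵), a precipitate of Ag₂SO₄ forms.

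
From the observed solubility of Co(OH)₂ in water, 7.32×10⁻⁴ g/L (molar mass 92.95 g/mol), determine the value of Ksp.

Ksp = 1.95×10⁻¹⁵

Convert to molarity: s = 7.32×10⁻⁴ / 92.95 = 7.8752×10⁻⁶ mol/L
Co(OH)₂(s) ⇌ Co²⁺(aq) + 2 OH⁻(aq)
If s mol/L of Co(OH)₂ dissolves, [Co²⁺] = s and [OH⁻] = 2s.
Ksp = [Co²⁺][OH⁻]^2 = s · (2s)^2 = 4s^3
Ksp = 4 × (7.8752×10⁻⁶)^3 = 1.95×10⁻¹⁵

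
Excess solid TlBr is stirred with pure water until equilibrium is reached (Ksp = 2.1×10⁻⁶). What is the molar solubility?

TlBr(s) ⇌ Tl⁺(aq) + Br⁻(aq)
Call the molar solubility s, so that [Tl⁺] = s and [Br⁻] = s.
Ksp = [Tl⁺][Br⁻] = s · s = s^2
s^2 = 2.1×10⁻⁶
Taking the 2nd root, s = 1.4×10⁻³ mol L⁻¹.

1.4×10⁻³ M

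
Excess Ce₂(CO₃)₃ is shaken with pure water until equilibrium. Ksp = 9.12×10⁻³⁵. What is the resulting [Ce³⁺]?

Ce₂(CO₃)₃(s) ⇌ 2 Ce³⁺(aq) + 3 CO₃²⁻(aq)
If s mol/L of Ce₂(CO₃)₃ dissolves, [Ce³⁺] = 2s and [CO₃²⁻] = 3s.
Ksp = [Ce³⁺]^2[CO₃²⁻]^3 = (2s)^2 · (3s)^3 = 108s^5 = 9.12×10⁻³⁵
s = 6.10×10⁻⁸ mol L⁻¹
[Ce³⁺] = 2s = 1.22×10⁻⁷ mol L⁻¹

1.22×10⁻⁷ M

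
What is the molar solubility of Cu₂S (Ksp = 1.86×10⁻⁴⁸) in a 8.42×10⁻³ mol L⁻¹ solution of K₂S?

Cu₂S(s) ⇌ 2 Cu⁺(aq) + S²⁻(aq)
S²⁻ is already present at 8.42×10⁻³ mol L⁻¹. If s mol/L of Cu₂S dissolves, [Cu⁺] = 2s while [S²⁻] ≈ 8.42×10⁻³ mol L⁻¹.
Ksp = [Cu⁺]^2[S²⁻] = (2s)^2(8.42×10⁻³)
(2s)^2 = 1.86×10⁻⁴⁸ / (8.42×10⁻³) = 2.21×10⁻⁴⁶
s = 7.43×10⁻²⁴ mol L⁻¹

7.43×10⁻²⁴ M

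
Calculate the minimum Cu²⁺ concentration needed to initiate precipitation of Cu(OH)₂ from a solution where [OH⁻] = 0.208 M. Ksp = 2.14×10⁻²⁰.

Precipitation of each salt begins when its ion product equals Ksp.
Cu(OH)₂(s) ⇌ Cu²⁺(aq) + 2 OH⁻(aq)
Ksp = [Cu²⁺][OH⁻]^2 = [Cu²⁺](0.208)^2
[Cu²⁺] = 2.14×10⁻²⁰ / (0.208)^2 = 4.95×10⁻¹⁹
[Cu²⁺] = 4.95×10⁻¹⁹ M

4.95×10⁻¹⁹ M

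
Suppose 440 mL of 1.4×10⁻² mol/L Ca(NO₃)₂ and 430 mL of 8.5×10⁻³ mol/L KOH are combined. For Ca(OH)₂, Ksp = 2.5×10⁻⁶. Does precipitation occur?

No

Total volume after mixing = 440 + 430 = 870 mL.
[Ca²⁺] = (1.4×10⁻²)(440)/870 = 7.1×10⁻³ mol/L
[OH⁻] = (8.5×10⁻³)(430)/870 = 4.2×10⁻³ mol/L
Q = [Ca²⁺][OH⁻]^2 = 1.2×10⁻⁷
Q = 1.2×10⁻⁷ < Ksp = 2.5×10⁻⁶, so the solution is unsaturated and no precipitate forms.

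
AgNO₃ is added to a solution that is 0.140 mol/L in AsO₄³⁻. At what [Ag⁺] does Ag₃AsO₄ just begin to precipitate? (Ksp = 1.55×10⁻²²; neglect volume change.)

Precipitation of each salt begins when its ion product equals Ksp.
Ag₃AsO₄(s) ⇌ 3 Ag⁺(aq) + AsO₄³⁻(aq)
Ksp = [Ag⁺]^3[AsO₄³⁻] = [Ag⁺]^3(0.140)
[Ag⁺]^3 = 1.55×10⁻²² / (0.140) = 1.11×10⁻²¹
[Ag⁺] = 1.03×10⁻⁷ mol/L

1.03×10⁻⁷ M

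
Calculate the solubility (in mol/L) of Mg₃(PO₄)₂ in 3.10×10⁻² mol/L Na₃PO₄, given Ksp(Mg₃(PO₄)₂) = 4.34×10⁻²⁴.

5.51×10⁻⁸ M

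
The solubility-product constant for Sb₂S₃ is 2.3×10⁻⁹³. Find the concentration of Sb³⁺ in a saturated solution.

2.3×10⁻¹⁹ M

Sb₂S₃(s) ⇌ 2 Sb³⁺(aq) + 3 S²⁻(aq)
Call the molar solubility s, so that [Sb³⁺] = 2s and [S²⁻] = 3s.
Ksp = [Sb³⁺]^2[S²⁻]^3 = (2s)^2 · (3s)^3 = 108s^5 = 2.3×10⁻⁹³
s = 1.2×10⁻¹⁹ mol L⁻¹
[Sb³⁺] = 2s = 2.3×10⁻¹⁹ mol L⁻¹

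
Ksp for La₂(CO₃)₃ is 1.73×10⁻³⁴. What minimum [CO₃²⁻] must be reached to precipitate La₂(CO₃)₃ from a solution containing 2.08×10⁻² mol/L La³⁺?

Precipitation of each salt begins when its ion product equals Ksp.
La₂(CO₃)₃(s) ⇌ 2 La³⁺(aq) + 3 CO₃²⁻(aq)
Ksp = [La³⁺]^2[CO₃²⁻]^3 = [CO₃²⁻]^3(2.08×10⁻²)^2
[CO₃²⁻]^3 = 1.73×10⁻³⁴ / (2.08×10⁻²)^2 = 4.00×10⁻³¹
[CO₃²⁻] = 7.37×10⁻¹¹ mol/L

7.37×10⁻¹¹ M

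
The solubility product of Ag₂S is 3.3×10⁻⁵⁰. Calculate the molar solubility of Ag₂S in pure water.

2.0×10⁻¹⁷ M

Ag₂S(s) ⇌ 2 Ag⁺(aq) + S²⁻(aq)
Let s be the molar solubility. Then [Ag⁺] = 2s and [S²⁻] = s.
Ksp = [Ag⁺]^2[S²⁻] = (2s)^2 · s = 4s^3
4s^3 = 3.3×10⁻⁵⁰  ⇒  s^3 = 8.3×10⁻⁵¹
s = (8.3×10⁻⁵¹)^(1/3) = 2.0×10⁻¹⁷ mol L⁻¹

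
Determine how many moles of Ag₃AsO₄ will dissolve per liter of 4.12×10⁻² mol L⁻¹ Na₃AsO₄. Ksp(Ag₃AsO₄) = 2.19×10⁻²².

Ag₃AsO₄(s) ⇌ 3 Ag⁺(aq) + AsO₄³⁻(aq)
Let s be the solubility of Ag₃AsO₄ here. The common ion gives [AsO₄³⁻] ≈ 4.12×10⁻² mol L⁻¹, and [Ag⁺] = 3s.
Ksp = [Ag⁺]^3[AsO₄³⁻] = (3s)^3(4.12×10⁻²)
(3s)^3 = 2.19×10⁻²² / (4.12×10⁻²) = 5.32×10⁻²¹
s = 5.82×10⁻⁸ mol L⁻¹

5.82×10⁻⁸ M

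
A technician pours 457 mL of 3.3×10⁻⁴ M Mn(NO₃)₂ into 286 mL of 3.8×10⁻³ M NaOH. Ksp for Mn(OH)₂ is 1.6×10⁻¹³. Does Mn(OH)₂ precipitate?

Yes

The combined volume is 743 mL.
[Mn²⁺] = (3.3×10⁻⁴)(457)/743 = 2.0×10⁻⁴ M
[OH⁻] = (3.8×10⁻³)(286)/743 = 1.5×10⁻³ M
Q = [Mn²⁺][OH⁻]^2 = 4.3×10⁻¹⁰
Since Q (4.3×10⁻¹⁰) exceeds Ksp (1.6×10⁻¹³), Mn(OH)₂ will precipitate.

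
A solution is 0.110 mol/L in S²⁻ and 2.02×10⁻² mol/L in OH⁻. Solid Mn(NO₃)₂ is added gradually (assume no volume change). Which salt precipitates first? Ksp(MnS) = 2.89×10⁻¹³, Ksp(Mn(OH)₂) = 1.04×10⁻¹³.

MnS

Each salt precipitates once Q = Ksp for that salt.
For MnS: [Mn²⁺] = (Ksp/[S²⁻]) = 2.63×10⁻¹² mol/L
For Mn(OH)₂: [Mn²⁺] = (Ksp/[OH⁻]^2) = 2.55×10⁻¹⁰ mol/L
The smaller threshold [Mn²⁺] is reached first, so MnS precipitates first.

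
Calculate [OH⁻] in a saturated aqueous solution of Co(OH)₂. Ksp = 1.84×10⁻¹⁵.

1.54×10⁻⁵ M

Co(OH)₂(s) ⇌ Co²⁺(aq) + 2 OH⁻(aq)
Let s be the molar solubility. Then [Co²⁺] = s and [OH⁻] = 2s.
Ksp = [Co²⁺][OH⁻]^2 = s · (2s)^2 = 4s^3 = 1.84×10⁻¹⁵
s = 7.72×10⁻⁶ mol L⁻¹
[OH⁻] = 2s = 1.54×10⁻⁵ mol L⁻¹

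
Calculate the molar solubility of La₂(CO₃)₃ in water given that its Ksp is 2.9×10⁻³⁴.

7.7×10⁻⁸ M

La₂(CO₃)₃(s) ⇌ 2 La³⁺(aq) + 3 CO₃²⁻(aq)
Call the molar solubility s, so that [La³⁺] = 2s and [CO₃²⁻] = 3s.
Ksp = [La³⁺]^2[CO₃²⁻]^3 = (2s)^2 · (3s)^3 = 108s^5
108s^5 = 2.9×10⁻³⁴  ⇒  s^5 = 2.7×10⁻³⁶
Taking the 5th root, s = 7.7×10⁻⁸ mol/L.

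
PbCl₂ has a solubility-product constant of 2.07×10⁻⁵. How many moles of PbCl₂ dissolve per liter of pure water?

1.73×10⁻² M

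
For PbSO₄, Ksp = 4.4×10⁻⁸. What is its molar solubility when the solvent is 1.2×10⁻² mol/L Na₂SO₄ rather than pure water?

3.7×10⁻⁶ M

PbSO₄(s) ⇌ Pb²⁺(aq) + SO₄²⁻(aq)
SO₄²⁻ is already present at 1.2×10⁻² mol/L. If s mol/L of PbSO₄ dissolves, [Pb²⁺] = s while [SO₄²⁻] ≈ 1.2×10⁻² mol/L.
Ksp = [Pb²⁺][SO₄²⁻] = s(1.2×10⁻²)
s = 4.4×10⁻⁸ / (1.2×10⁻²) = 3.7×10⁻⁶
s = 3.7×10⁻⁶ mol/L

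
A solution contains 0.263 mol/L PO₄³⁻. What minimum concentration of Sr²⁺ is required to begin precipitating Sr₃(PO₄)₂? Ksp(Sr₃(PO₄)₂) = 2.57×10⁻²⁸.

1.55×10⁻⁹ M

A salt starts to precipitate once the ion product Q reaches its Ksp.
Sr₃(PO₄)₂(s) ⇌ 3 Sr²⁺(aq) + 2 PO₄³⁻(aq)
Ksp = [Sr²⁺]^3[PO₄³⁻]^2 = [Sr²⁺]^3(0.263)^2
[Sr²⁺]^3 = 2.57×10⁻²⁸ / (0.263)^2 = 3.72×10⁻²⁷
[Sr²⁺] = 1.55×10⁻⁹ mol/L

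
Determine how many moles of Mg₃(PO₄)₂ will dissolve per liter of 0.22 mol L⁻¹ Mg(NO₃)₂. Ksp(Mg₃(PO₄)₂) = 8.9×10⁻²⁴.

1.4×10⁻¹¹ M

Mg₃(PO₄)₂(s) ⇌ 3 Mg²⁺(aq) + 2 PO₄³⁻(aq)
Let s be the solubility of Mg₃(PO₄)₂ here. The common ion gives [Mg²⁺] ≈ 0.22 mol L⁻¹, and [PO₄³⁻] = 2s.
Ksp = [Mg²⁺]^3[PO₄³⁻]^2 = (0.22)^3(2s)^2
(2s)^2 = 8.9×10⁻²⁴ / (0.22)^3 = 8.4×10⁻²²
s = 1.4×10⁻¹¹ mol L⁻¹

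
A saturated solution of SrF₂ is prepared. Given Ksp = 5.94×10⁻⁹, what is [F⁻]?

2.28×10⁻³ M

SrF₂(s) ⇌ Sr²⁺(aq) + 2 F⁻(aq)
With molar solubility s: [Sr²⁺] = s, [F⁻] = 2s.
Ksp = [Sr²⁺][F⁻]^2 = s · (2s)^2 = 4s^3 = 5.94×10⁻⁹
s = 1.14×10⁻³ mol L⁻¹
[F⁻] = 2s = 2.28×10⁻³ mol L⁻¹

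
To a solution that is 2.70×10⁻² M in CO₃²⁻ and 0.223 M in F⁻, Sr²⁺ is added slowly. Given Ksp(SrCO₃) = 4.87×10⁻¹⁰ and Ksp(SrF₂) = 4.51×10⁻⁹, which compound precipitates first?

SrCO₃

Precipitation begins when Q = Ksp.
For SrCO₃: [Sr²⁺] = (Ksp/[CO₃²⁻]) = 1.80×10⁻⁸ M
For SrF₂: [Sr²⁺] = (Ksp/[F⁻]^2) = 9.07×10⁻⁸ M
Since SrCO₃ needs less Sr²⁺ to reach saturation, it precipitates first.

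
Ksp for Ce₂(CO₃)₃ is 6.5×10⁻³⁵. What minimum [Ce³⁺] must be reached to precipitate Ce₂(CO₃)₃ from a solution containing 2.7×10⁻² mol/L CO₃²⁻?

Precipitation of each salt begins when its ion product equals Ksp.
Ce₂(CO₃)₃(s) ⇌ 2 Ce³⁺(aq) + 3 CO₃²⁻(aq)
Ksp = [Ce³⁺]^2[CO₃²⁻]^3 = [Ce³⁺]^2(2.7×10⁻²)^3
[Ce³⁺]^2 = 6.5×10⁻³⁵ / (2.7×10⁻²)^3 = 3.3×10⁻³⁰
[Ce³⁺] = 1.8×10⁻¹⁵ mol/L

1.8×10⁻¹⁵ M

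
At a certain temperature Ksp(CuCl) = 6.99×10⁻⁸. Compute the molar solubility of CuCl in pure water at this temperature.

CuCl(s) ⇌ Cu⁺(aq) + Cl⁻(aq)
For each mole of CuCl that dissolves per liter, [Cu⁺] = s and [Cl⁻] = s; let s denote this solubility.
Ksp = [Cu⁺][Cl⁻] = s · s = s^2
s^2 = 6.99×10⁻⁸
s = (6.99×10⁻⁸)^(1/2) = 2.64×10⁻⁴ mol/L

2.64×10⁻⁴ M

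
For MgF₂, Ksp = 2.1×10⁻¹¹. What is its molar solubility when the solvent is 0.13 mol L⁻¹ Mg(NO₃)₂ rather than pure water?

MgF₂(s) ⇌ Mg²⁺(aq) + 2 F⁻(aq)
With Mg²⁺ already at 0.13 mol L⁻¹ and s small, take [Mg²⁺] ≈ 0.13 mol L⁻¹ and [F⁻] = 2s.
Ksp = [Mg²⁺][F⁻]^2 = (0.13)(2s)^2
(2s)^2 = 2.1×10⁻¹¹ / (0.13) = 1.6×10⁻¹⁰
s = 6.4×10⁻⁶ mol L⁻¹

6.4×10⁻⁶ M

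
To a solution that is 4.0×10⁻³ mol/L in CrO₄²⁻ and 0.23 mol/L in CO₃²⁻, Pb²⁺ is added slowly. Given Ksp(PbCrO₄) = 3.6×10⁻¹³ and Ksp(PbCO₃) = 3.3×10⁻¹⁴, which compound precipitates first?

PbCO₃

Precipitation begins when Q = Ksp.
For PbCrO₄: [Pb²⁺] = (Ksp/[CrO₄²⁻]) = 9.0×10⁻¹¹ mol/L
For PbCO₃: [Pb²⁺] = (Ksp/[CO₃²⁻]) = 1.4×10⁻¹³ mol/L
PbCO₃ requires the lower [Pb²⁺], so it precipitates first.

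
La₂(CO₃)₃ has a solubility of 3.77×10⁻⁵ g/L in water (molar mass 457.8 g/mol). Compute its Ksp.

Ksp = 4.09×10⁻³⁴

Molar solubility s = (3.77×10⁻⁵ g/L) / (457.8 g/mol) = 8.2350×10⁻⁸ mol/L
La₂(CO₃)₃(s) ⇌ 2 La³⁺(aq) + 3 CO₃²⁻(aq)
Let s be the molar solubility. Then [La³⁺] = 2s and [CO₃²⁻] = 3s.
Ksp = [La³⁺]^2[CO₃²⁻]^3 = (2s)^2 · (3s)^3 = 108s^5
Ksp = 108 × (8.2350×10⁻⁸)^5 = 4.09×10⁻³⁴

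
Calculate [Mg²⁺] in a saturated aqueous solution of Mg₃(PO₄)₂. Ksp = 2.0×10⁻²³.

Mg₃(PO₄)₂(s) ⇌ 3 Mg²⁺(aq) + 2 PO₄³⁻(aq)
With molar solubility s: [Mg²⁺] = 3s, [PO₄³⁻] = 2s.
Ksp = [Mg²⁺]^3[PO₄³⁻]^2 = (3s)^3 · (2s)^2 = 108s^5 = 2.0×10⁻²³
s = 1.1×10⁻⁵ mol/L
[Mg²⁺] = 3s = 3.4×10⁻⁵ mol/L

3.4×10⁻⁵ M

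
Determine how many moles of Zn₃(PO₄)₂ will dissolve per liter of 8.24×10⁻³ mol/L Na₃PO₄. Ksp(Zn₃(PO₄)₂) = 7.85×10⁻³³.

1.62×10⁻¹⁰ M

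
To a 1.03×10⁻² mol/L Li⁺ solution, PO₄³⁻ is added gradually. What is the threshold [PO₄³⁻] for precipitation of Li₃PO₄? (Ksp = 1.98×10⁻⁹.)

1.81×10⁻³ M

Each salt precipitates once Q = Ksp for that salt.
Li₃PO₄(s) ⇌ 3 Li⁺(aq) + PO₄³⁻(aq)
Ksp = [Li⁺]^3[PO₄³⁻] = [PO₄³⁻](1.03×10⁻²)^3
[PO₄³⁻] = 1.98×10⁻⁹ / (1.03×10⁻²)^3 = 1.81×10⁻³
[PO₄³⁻] = 1.81×10⁻³ mol/L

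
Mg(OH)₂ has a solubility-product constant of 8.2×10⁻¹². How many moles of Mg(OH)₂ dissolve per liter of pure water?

Mg(OH)₂(s) ⇌ Mg²⁺(aq) + 2 OH⁻(aq)
Let s be the molar solubility. Then [Mg²⁺] = s and [OH⁻] = 2s.
Ksp = [Mg²⁺][OH⁻]^2 = s · (2s)^2 = 4s^3
4s^3 = 8.2×10⁻¹²  ⇒  s^3 = 2.1×10⁻¹²
s = (2.1×10⁻¹²)^(1/3) = 1.3×10⁻⁴ mol/L

1.3×10⁻⁴ M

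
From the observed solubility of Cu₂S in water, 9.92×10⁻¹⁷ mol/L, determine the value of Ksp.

Cu₂S(s) ⇌ 2 Cu⁺(aq) + S²⁻(aq)
For each mole of Cu₂S that dissolves per liter, [Cu⁺] = 2s and [S²⁻] = s; let s denote this solubility.
Ksp = [Cu⁺]^2[S²⁻] = (2s)^2 · s = 4s^3
Ksp = 4 × (9.92×10⁻¹⁷)^3 = 3.90×10⁻⁴⁸

Ksp = 3.90×10⁻⁴⁸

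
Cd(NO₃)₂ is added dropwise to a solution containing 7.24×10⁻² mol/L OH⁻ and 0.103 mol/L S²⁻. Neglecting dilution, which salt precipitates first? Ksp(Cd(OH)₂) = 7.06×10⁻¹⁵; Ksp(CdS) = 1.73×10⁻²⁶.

Precipitation begins when Q = Ksp.
For Cd(OH)₂: [Cd²⁺] = (Ksp/[OH⁻]^2) = 1.35×10⁻¹² mol/L
For CdS: [Cd²⁺] = (Ksp/[S²⁻]) = 1.68×10⁻²⁵ mol/L
CdS requires the lower [Cd²⁺], so it precipitates first.

CdS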